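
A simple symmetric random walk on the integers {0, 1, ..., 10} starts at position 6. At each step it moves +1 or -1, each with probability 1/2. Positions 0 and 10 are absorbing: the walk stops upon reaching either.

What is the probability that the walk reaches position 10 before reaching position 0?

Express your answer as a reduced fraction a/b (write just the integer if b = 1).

Answer: 3/5

Derivation:
Symmetric walk (p = 1/2): the harmonic-function argument gives P(hit 10 before 0 | start at 6) = a/N.
P = 6/10 = 3/5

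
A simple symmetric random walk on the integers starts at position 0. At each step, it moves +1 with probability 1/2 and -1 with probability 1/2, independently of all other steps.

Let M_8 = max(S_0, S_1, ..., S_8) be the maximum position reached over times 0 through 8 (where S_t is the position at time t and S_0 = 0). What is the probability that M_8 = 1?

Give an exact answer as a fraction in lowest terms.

Answer: 7/32

Derivation:
Let M_8 = max(S_0,...,S_8). Use the reflection principle: for j ≥ 1, #{paths with M_8 ≥ j} = #{S_8 ≥ j} + #{S_8 ≥ j+1}.
By reflection, #{M_8 ≥ 1} = #{S_8 ≥ 1} + #{S_8 ≥ 2} = 93 + 93 = 186.
#{M_8 ≥ 2} = #{S_8 ≥ 2} + #{S_8 ≥ 3} = 93 + 37 = 130.
#{M_8 = 1} = 186 - 130 = 56.
P(M_8 = 1) = 56/256 = 7/32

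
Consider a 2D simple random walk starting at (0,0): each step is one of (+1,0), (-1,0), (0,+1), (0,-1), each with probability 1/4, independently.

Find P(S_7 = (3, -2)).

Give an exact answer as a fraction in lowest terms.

Answer: 245/16384

Derivation:
Let h be the number of horizontal steps (so 7-h are vertical). To end at (3,-2) need (h+3)/2 right-steps and ((7-h)-2)/2 up-steps.
Sum over h with 3 ≤ h ≤ 5, h ≡ 1 (mod 2), 7-h ≡ 0 (mod 2):
h=3: C(7,3)·C(3,3)·C(4,1) = 35·1·4 = 140
h=5: C(7,5)·C(5,4)·C(2,0) = 21·5·1 = 105
Total favorable: 245
Total paths: 4^7 = 16384
P = 245/16384 = 245/16384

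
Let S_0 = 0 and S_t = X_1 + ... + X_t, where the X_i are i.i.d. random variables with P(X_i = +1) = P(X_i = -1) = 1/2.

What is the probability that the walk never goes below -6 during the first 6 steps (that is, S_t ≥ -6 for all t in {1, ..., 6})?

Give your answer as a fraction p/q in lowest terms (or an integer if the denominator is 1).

Answer: 1

Derivation:
Let f(t,s) = #length-t paths at position s with S_1..S_t all ≥ -6.
f(t,s) = f(t-1,s-1) + f(t-1,s+1) for s ≥ -6; f(t,s) = 0 for s < -6.
t=0: f(0,0)=1
t=1: f(1,-1)=1 f(1,1)=1
t=2: f(2,-2)=1 f(2,0)=2 f(2,2)=1
t=3: f(3,-3)=1 f(3,-1)=3 f(3,1)=3 f(3,3)=1
t=4: f(4,-4)=1 f(4,-2)=4 f(4,0)=6 f(4,2)=4 f(4,4)=1
t=5: f(5,-5)=1 f(5,-3)=5 f(5,-1)=10 f(5,1)=10 f(5,3)=5 f(5,5)=1
t=6: f(6,-6)=1 f(6,-4)=6 f(6,-2)=15 f(6,0)=20 f(6,2)=15 f(6,4)=6 f(6,6)=1
Σ_s f(6,s) = 64
P = 64/64 = 1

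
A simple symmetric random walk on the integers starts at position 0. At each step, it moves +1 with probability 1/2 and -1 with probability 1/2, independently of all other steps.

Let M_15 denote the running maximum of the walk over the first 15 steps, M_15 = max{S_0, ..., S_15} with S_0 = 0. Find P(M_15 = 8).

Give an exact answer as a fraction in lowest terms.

Answer: 455/32768

Derivation:
Let M_15 = max(S_0,...,S_15). Use the reflection principle: for j ≥ 1, #{paths with M_15 ≥ j} = #{S_15 ≥ j} + #{S_15 ≥ j+1}.
By reflection, #{M_15 ≥ 8} = #{S_15 ≥ 8} + #{S_15 ≥ 9} = 576 + 576 = 1152.
#{M_15 ≥ 9} = #{S_15 ≥ 9} + #{S_15 ≥ 10} = 576 + 121 = 697.
#{M_15 = 8} = 1152 - 697 = 455.
P(M_15 = 8) = 455/32768 = 455/32768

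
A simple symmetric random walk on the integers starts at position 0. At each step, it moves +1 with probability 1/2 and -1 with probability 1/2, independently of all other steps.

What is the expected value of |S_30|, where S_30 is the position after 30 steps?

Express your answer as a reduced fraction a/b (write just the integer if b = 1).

S_30 takes values m ≡ 0 (mod 2) with |m| ≤ 30; P(S_30=m) = C(30,(30+m)/2)/2^30.
Total paths: 2^30 = 1073741824
Distribution: P(S=-30)=1/1073741824, P(S=-28)=30/1073741824, P(S=-26)=435/1073741824, P(S=-24)=4060/1073741824, P(S=-22)=27405/1073741824, P(S=-20)=142506/1073741824, P(S=-18)=593775/1073741824, P(S=-16)=2035800/1073741824, P(S=-14)=5852925/1073741824, P(S=-12)=14307150/1073741824, P(S=-10)=30045015/1073741824, P(S=-8)=54627300/1073741824, P(S=-6)=86493225/1073741824, P(S=-4)=119759850/1073741824, P(S=-2)=145422675/1073741824, P(S=0)=155117520/1073741824, P(S=2)=145422675/1073741824, P(S=4)=119759850/1073741824, P(S=6)=86493225/1073741824, P(S=8)=54627300/1073741824, P(S=10)=30045015/1073741824, P(S=12)=14307150/1073741824, P(S=14)=5852925/1073741824, P(S=16)=2035800/1073741824, P(S=18)=593775/1073741824, P(S=20)=142506/1073741824, P(S=22)=27405/1073741824, P(S=24)=4060/1073741824, P(S=26)=435/1073741824, P(S=28)=30/1073741824, P(S=30)=1/1073741824
E[|S_30|] = Σ_m |m|·P(S_30=m) = 4653525600/1073741824 = 145422675/33554432

Answer: 145422675/33554432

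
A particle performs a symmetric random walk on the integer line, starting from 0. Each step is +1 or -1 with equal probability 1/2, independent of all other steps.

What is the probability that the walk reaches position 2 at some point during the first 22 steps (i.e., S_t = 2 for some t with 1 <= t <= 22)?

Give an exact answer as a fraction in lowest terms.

Answer: 1421113/2097152

Derivation:
Count via complement. Let g(t,s) = #length-t paths at position s with S_1..S_t all ≠ 2.
g(t,s) = g(t-1,s-1) + g(t-1,s+1) for s ≠ 2; g(t,2) = 0.
t=0: g(0,0)=1
t=1: g(1,-1)=1 g(1,1)=1
t=2: g(2,-2)=1 g(2,0)=2
t=3: g(3,-3)=1 g(3,-1)=3 g(3,1)=2
t=4: g(4,-4)=1 g(4,-2)=4 g(4,0)=5
t=5: g(5,-5)=1 g(5,-3)=5 g(5,-1)=9 g(5,1)=5
t=6: g(6,-6)=1 g(6,-4)=6 g(6,-2)=14 g(6,0)=14
t=7: g(7,-7)=1 g(7,-5)=7 g(7,-3)=20 g(7,-1)=28 g(7,1)=14
t=8: g(8,-8)=1 g(8,-6)=8 g(8,-4)=27 g(8,-2)=48 g(8,0)=42
t=9: g(9,-9)=1 g(9,-7)=9 g(9,-5)=35 g(9,-3)=75 g(9,-1)=90 g(9,1)=42
t=10: g(10,-10)=1 g(10,-8)=10 g(10,-6)=44 g(10,-4)=110 g(10,-2)=165 g(10,0)=132
t=11: g(11,-11)=1 g(11,-9)=11 g(11,-7)=54 g(11,-5)=154 g(11,-3)=275 g(11,-1)=297 g(11,1)=132
t=12: g(12,-12)=1 g(12,-10)=12 g(12,-8)=65 g(12,-6)=208 g(12,-4)=429 g(12,-2)=572 g(12,0)=429
t=13: g(13,-13)=1 g(13,-11)=13 g(13,-9)=77 g(13,-7)=273 g(13,-5)=637 g(13,-3)=1001 g(13,-1)=1001 g(13,1)=429
t=14: g(14,-14)=1 g(14,-12)=14 g(14,-10)=90 g(14,-8)=350 g(14,-6)=910 g(14,-4)=1638 g(14,-2)=2002 g(14,0)=1430
t=15: g(15,-15)=1 g(15,-13)=15 g(15,-11)=104 g(15,-9)=440 g(15,-7)=1260 g(15,-5)=2548 g(15,-3)=3640 g(15,-1)=3432 g(15,1)=1430
t=16: g(16,-16)=1 g(16,-14)=16 g(16,-12)=119 g(16,-10)=544 g(16,-8)=1700 g(16,-6)=3808 g(16,-4)=6188 g(16,-2)=7072 g(16,0)=4862
t=17: g(17,-17)=1 g(17,-15)=17 g(17,-13)=135 g(17,-11)=663 g(17,-9)=2244 g(17,-7)=5508 g(17,-5)=9996 g(17,-3)=13260 g(17,-1)=11934 g(17,1)=4862
t=18: g(18,-18)=1 g(18,-16)=18 g(18,-14)=152 g(18,-12)=798 g(18,-10)=2907 g(18,-8)=7752 g(18,-6)=15504 g(18,-4)=23256 g(18,-2)=25194 g(18,0)=16796
t=19: g(19,-19)=1 g(19,-17)=19 g(19,-15)=170 g(19,-13)=950 g(19,-11)=3705 g(19,-9)=10659 g(19,-7)=23256 g(19,-5)=38760 g(19,-3)=48450 g(19,-1)=41990 g(19,1)=16796
t=20: g(20,-20)=1 g(20,-18)=20 g(20,-16)=189 g(20,-14)=1120 g(20,-12)=4655 g(20,-10)=14364 g(20,-8)=33915 g(20,-6)=62016 g(20,-4)=87210 g(20,-2)=90440 g(20,0)=58786
t=21: g(21,-21)=1 g(21,-19)=21 g(21,-17)=209 g(21,-15)=1309 g(21,-13)=5775 g(21,-11)=19019 g(21,-9)=48279 g(21,-7)=95931 g(21,-5)=149226 g(21,-3)=177650 g(21,-1)=149226 g(21,1)=58786
t=22: g(22,-22)=1 g(22,-20)=22 g(22,-18)=230 g(22,-16)=1518 g(22,-14)=7084 g(22,-12)=24794 g(22,-10)=67298 g(22,-8)=144210 g(22,-6)=245157 g(22,-4)=326876 g(22,-2)=326876 g(22,0)=208012
Paths never hitting 2: Σ_s g(22,s) = 1352078
Paths hitting 2: 2^22 - 1352078 = 2842226
P = 2842226/4194304 = 1421113/2097152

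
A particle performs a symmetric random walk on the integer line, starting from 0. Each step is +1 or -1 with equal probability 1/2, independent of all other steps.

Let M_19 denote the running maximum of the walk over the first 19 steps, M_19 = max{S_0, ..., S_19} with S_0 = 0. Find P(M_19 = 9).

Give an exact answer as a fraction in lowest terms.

Answer: 2907/131072

Derivation:
Let M_19 = max(S_0,...,S_19). Use the reflection principle: for j ≥ 1, #{paths with M_19 ≥ j} = #{S_19 ≥ j} + #{S_19 ≥ j+1}.
By reflection, #{M_19 ≥ 9} = #{S_19 ≥ 9} + #{S_19 ≥ 10} = 16664 + 5036 = 21700.
#{M_19 ≥ 10} = #{S_19 ≥ 10} + #{S_19 ≥ 11} = 5036 + 5036 = 10072.
#{M_19 = 9} = 21700 - 10072 = 11628.
P(M_19 = 9) = 11628/524288 = 2907/131072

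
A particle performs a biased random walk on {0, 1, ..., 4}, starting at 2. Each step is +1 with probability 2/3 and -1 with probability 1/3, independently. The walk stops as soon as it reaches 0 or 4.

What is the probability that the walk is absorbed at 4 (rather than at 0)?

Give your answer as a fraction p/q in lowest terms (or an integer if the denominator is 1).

Biased walk: p = 2/3, q = 1/3, r = q/p = 1/2
Gambler's ruin: P(hit 4 before 0 | start at 2) = (1 - r^a)/(1 - r^N)
r^2 = 1/4; r^4 = 1/16
P = (1 - 1/4) / (1 - 1/16) = 3/4 / 15/16 = 4/5

Answer: 4/5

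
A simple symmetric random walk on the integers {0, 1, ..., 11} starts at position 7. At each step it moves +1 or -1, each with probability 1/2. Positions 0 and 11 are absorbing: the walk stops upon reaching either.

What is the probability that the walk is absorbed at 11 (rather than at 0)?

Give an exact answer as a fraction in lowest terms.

Symmetric walk (p = 1/2): the harmonic-function argument gives P(hit 11 before 0 | start at 7) = a/N.
P = 7/11 = 7/11

Answer: 7/11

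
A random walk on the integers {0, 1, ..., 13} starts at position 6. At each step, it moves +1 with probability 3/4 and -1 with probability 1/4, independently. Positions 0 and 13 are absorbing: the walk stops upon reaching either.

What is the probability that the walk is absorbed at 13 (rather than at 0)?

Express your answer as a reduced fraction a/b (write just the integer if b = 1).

Biased walk: p = 3/4, q = 1/4, r = q/p = 1/3
Gambler's ruin: P(hit 13 before 0 | start at 6) = (1 - r^a)/(1 - r^N)
r^6 = 1/729; r^13 = 1/1594323
P = (1 - 1/729) / (1 - 1/1594323) = 728/729 / 1594322/1594323 = 796068/797161

Answer: 796068/797161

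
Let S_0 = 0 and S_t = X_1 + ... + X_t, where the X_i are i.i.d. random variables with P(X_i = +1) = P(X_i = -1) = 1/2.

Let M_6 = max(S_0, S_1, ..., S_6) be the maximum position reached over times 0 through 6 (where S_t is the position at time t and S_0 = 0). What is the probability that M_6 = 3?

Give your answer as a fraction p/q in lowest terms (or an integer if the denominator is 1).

Answer: 3/32

Derivation:
Let M_6 = max(S_0,...,S_6). Use the reflection principle: for j ≥ 1, #{paths with M_6 ≥ j} = #{S_6 ≥ j} + #{S_6 ≥ j+1}.
By reflection, #{M_6 ≥ 3} = #{S_6 ≥ 3} + #{S_6 ≥ 4} = 7 + 7 = 14.
#{M_6 ≥ 4} = #{S_6 ≥ 4} + #{S_6 ≥ 5} = 7 + 1 = 8.
#{M_6 = 3} = 14 - 8 = 6.
P(M_6 = 3) = 6/64 = 3/32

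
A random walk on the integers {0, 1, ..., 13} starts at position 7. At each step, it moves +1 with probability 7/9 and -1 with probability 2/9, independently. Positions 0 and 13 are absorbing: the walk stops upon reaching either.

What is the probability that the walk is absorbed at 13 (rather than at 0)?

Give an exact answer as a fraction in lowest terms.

Answer: 19374790267/19377800443

Derivation:
Biased walk: p = 7/9, q = 2/9, r = q/p = 2/7
Gambler's ruin: P(hit 13 before 0 | start at 7) = (1 - r^a)/(1 - r^N)
r^7 = 128/823543; r^13 = 8192/96889010407
P = (1 - 128/823543) / (1 - 8192/96889010407) = 823415/823543 / 96889002215/96889010407 = 19374790267/19377800443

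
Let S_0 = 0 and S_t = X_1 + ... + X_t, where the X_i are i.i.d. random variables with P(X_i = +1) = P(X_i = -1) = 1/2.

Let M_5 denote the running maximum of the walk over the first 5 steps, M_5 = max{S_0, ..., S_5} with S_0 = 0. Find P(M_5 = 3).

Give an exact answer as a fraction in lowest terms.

Let M_5 = max(S_0,...,S_5). Use the reflection principle: for j ≥ 1, #{paths with M_5 ≥ j} = #{S_5 ≥ j} + #{S_5 ≥ j+1}.
By reflection, #{M_5 ≥ 3} = #{S_5 ≥ 3} + #{S_5 ≥ 4} = 6 + 1 = 7.
#{M_5 ≥ 4} = #{S_5 ≥ 4} + #{S_5 ≥ 5} = 1 + 1 = 2.
#{M_5 = 3} = 7 - 2 = 5.
P(M_5 = 3) = 5/32 = 5/32

Answer: 5/32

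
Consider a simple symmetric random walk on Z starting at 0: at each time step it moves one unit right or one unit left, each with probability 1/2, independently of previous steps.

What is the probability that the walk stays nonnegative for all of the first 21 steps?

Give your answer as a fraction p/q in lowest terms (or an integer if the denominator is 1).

Let f(t,s) = #length-t paths at position s with S_1..S_t all ≥ 0.
f(t,s) = f(t-1,s-1) + f(t-1,s+1) for s ≥ 0; f(t,s) = 0 for s < 0.
t=0: f(0,0)=1
t=1: f(1,1)=1
t=2: f(2,0)=1 f(2,2)=1
t=3: f(3,1)=2 f(3,3)=1
t=4: f(4,0)=2 f(4,2)=3 f(4,4)=1
t=5: f(5,1)=5 f(5,3)=4 f(5,5)=1
t=6: f(6,0)=5 f(6,2)=9 f(6,4)=5 f(6,6)=1
t=7: f(7,1)=14 f(7,3)=14 f(7,5)=6 f(7,7)=1
t=8: f(8,0)=14 f(8,2)=28 f(8,4)=20 f(8,6)=7 f(8,8)=1
t=9: f(9,1)=42 f(9,3)=48 f(9,5)=27 f(9,7)=8 f(9,9)=1
t=10: f(10,0)=42 f(10,2)=90 f(10,4)=75 f(10,6)=35 f(10,8)=9 f(10,10)=1
t=11: f(11,1)=132 f(11,3)=165 f(11,5)=110 f(11,7)=44 f(11,9)=10 f(11,11)=1
t=12: f(12,0)=132 f(12,2)=297 f(12,4)=275 f(12,6)=154 f(12,8)=54 f(12,10)=11 f(12,12)=1
t=13: f(13,1)=429 f(13,3)=572 f(13,5)=429 f(13,7)=208 f(13,9)=65 f(13,11)=12 f(13,13)=1
t=14: f(14,0)=429 f(14,2)=1001 f(14,4)=1001 f(14,6)=637 f(14,8)=273 f(14,10)=77 f(14,12)=13 f(14,14)=1
t=15: f(15,1)=1430 f(15,3)=2002 f(15,5)=1638 f(15,7)=910 f(15,9)=350 f(15,11)=90 f(15,13)=14 f(15,15)=1
t=16: f(16,0)=1430 f(16,2)=3432 f(16,4)=3640 f(16,6)=2548 f(16,8)=1260 f(16,10)=440 f(16,12)=104 f(16,14)=15 f(16,16)=1
t=17: f(17,1)=4862 f(17,3)=7072 f(17,5)=6188 f(17,7)=3808 f(17,9)=1700 f(17,11)=544 f(17,13)=119 f(17,15)=16 f(17,17)=1
t=18: f(18,0)=4862 f(18,2)=11934 f(18,4)=13260 f(18,6)=9996 f(18,8)=5508 f(18,10)=2244 f(18,12)=663 f(18,14)=135 f(18,16)=17 f(18,18)=1
t=19: f(19,1)=16796 f(19,3)=25194 f(19,5)=23256 f(19,7)=15504 f(19,9)=7752 f(19,11)=2907 f(19,13)=798 f(19,15)=152 f(19,17)=18 f(19,19)=1
t=20: f(20,0)=16796 f(20,2)=41990 f(20,4)=48450 f(20,6)=38760 f(20,8)=23256 f(20,10)=10659 f(20,12)=3705 f(20,14)=950 f(20,16)=170 f(20,18)=19 f(20,20)=1
t=21: f(21,1)=58786 f(21,3)=90440 f(21,5)=87210 f(21,7)=62016 f(21,9)=33915 f(21,11)=14364 f(21,13)=4655 f(21,15)=1120 f(21,17)=189 f(21,19)=20 f(21,21)=1
Σ_s f(21,s) = 352716
P = 352716/2097152 = 88179/524288

Answer: 88179/524288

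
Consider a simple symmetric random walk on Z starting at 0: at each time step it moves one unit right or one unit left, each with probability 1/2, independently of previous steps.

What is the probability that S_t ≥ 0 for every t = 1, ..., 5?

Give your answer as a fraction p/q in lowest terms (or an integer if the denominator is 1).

Answer: 5/16

Derivation:
Let f(t,s) = #length-t paths at position s with S_1..S_t all ≥ 0.
f(t,s) = f(t-1,s-1) + f(t-1,s+1) for s ≥ 0; f(t,s) = 0 for s < 0.
t=0: f(0,0)=1
t=1: f(1,1)=1
t=2: f(2,0)=1 f(2,2)=1
t=3: f(3,1)=2 f(3,3)=1
t=4: f(4,0)=2 f(4,2)=3 f(4,4)=1
t=5: f(5,1)=5 f(5,3)=4 f(5,5)=1
Σ_s f(5,s) = 10
P = 10/32 = 5/16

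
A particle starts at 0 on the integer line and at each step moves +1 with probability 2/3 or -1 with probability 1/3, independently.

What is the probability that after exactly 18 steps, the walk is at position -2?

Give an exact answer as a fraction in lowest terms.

To reach position -2 after 18 steps: need 8 steps of +1 and 10 steps of -1.
Number of such sequences: C(18,8) = 43758
Each has probability (2/3)^8 · (1/3)^10 = 256/387420489
P = 43758 · 256/387420489 = 1244672/43046721

Answer: 1244672/43046721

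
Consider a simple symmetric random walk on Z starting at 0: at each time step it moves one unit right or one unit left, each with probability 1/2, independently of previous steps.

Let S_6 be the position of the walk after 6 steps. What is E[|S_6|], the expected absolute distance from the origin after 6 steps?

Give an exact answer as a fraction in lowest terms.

S_6 takes values m ≡ 0 (mod 2) with |m| ≤ 6; P(S_6=m) = C(6,(6+m)/2)/2^6.
Total paths: 2^6 = 64
Distribution: P(S=-6)=1/64, P(S=-4)=6/64, P(S=-2)=15/64, P(S=0)=20/64, P(S=2)=15/64, P(S=4)=6/64, P(S=6)=1/64
E[|S_6|] = Σ_m |m|·P(S_6=m) = 120/64 = 15/8

Answer: 15/8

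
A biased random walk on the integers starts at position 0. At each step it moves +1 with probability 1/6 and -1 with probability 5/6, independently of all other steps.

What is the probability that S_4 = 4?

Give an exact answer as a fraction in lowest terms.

To reach position 4 after 4 steps: need 4 steps of +1 and 0 steps of -1.
Number of such sequences: C(4,4) = 1
Each has probability (1/6)^4 · (5/6)^0 = 1/1296
P = 1 · 1/1296 = 1/1296

Answer: 1/1296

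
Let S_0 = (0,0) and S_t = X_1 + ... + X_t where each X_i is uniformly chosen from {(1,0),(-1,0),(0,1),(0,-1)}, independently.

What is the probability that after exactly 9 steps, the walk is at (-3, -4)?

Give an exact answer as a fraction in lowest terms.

Let h be the number of horizontal steps (so 9-h are vertical). To end at (-3,-4) need (h-3)/2 right-steps and ((9-h)-4)/2 up-steps.
Sum over h with 3 ≤ h ≤ 5, h ≡ 1 (mod 2), 9-h ≡ 0 (mod 2):
h=3: C(9,3)·C(3,0)·C(6,1) = 84·1·6 = 504
h=5: C(9,5)·C(5,1)·C(4,0) = 126·5·1 = 630
Total favorable: 1134
Total paths: 4^9 = 262144
P = 1134/262144 = 567/131072

Answer: 567/131072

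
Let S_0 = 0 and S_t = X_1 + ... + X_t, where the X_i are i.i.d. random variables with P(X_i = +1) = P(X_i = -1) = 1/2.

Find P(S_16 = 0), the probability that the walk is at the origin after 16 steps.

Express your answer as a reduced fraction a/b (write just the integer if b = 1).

To return to 0 after 16 steps: need exactly 8 steps of +1 and 8 of -1.
Favorable paths: C(16,8) = 12870
Total paths: 2^16 = 65536
P = 12870/65536 = 6435/32768

Answer: 6435/32768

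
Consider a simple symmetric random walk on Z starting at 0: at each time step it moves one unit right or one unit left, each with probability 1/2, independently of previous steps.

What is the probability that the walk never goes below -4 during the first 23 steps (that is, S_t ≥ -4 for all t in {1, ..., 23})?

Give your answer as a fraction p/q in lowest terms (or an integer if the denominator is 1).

Let f(t,s) = #length-t paths at position s with S_1..S_t all ≥ -4.
f(t,s) = f(t-1,s-1) + f(t-1,s+1) for s ≥ -4; f(t,s) = 0 for s < -4.
t=0: f(0,0)=1
t=1: f(1,-1)=1 f(1,1)=1
t=2: f(2,-2)=1 f(2,0)=2 f(2,2)=1
t=3: f(3,-3)=1 f(3,-1)=3 f(3,1)=3 f(3,3)=1
t=4: f(4,-4)=1 f(4,-2)=4 f(4,0)=6 f(4,2)=4 f(4,4)=1
t=5: f(5,-3)=5 f(5,-1)=10 f(5,1)=10 f(5,3)=5 f(5,5)=1
t=6: f(6,-4)=5 f(6,-2)=15 f(6,0)=20 f(6,2)=15 f(6,4)=6 f(6,6)=1
t=7: f(7,-3)=20 f(7,-1)=35 f(7,1)=35 f(7,3)=21 f(7,5)=7 f(7,7)=1
t=8: f(8,-4)=20 f(8,-2)=55 f(8,0)=70 f(8,2)=56 f(8,4)=28 f(8,6)=8 f(8,8)=1
t=9: f(9,-3)=75 f(9,-1)=125 f(9,1)=126 f(9,3)=84 f(9,5)=36 f(9,7)=9 f(9,9)=1
t=10: f(10,-4)=75 f(10,-2)=200 f(10,0)=251 f(10,2)=210 f(10,4)=120 f(10,6)=45 f(10,8)=10 f(10,10)=1
t=11: f(11,-3)=275 f(11,-1)=451 f(11,1)=461 f(11,3)=330 f(11,5)=165 f(11,7)=55 f(11,9)=11 f(11,11)=1
t=12: f(12,-4)=275 f(12,-2)=726 f(12,0)=912 f(12,2)=791 f(12,4)=495 f(12,6)=220 f(12,8)=66 f(12,10)=12 f(12,12)=1
t=13: f(13,-3)=1001 f(13,-1)=1638 f(13,1)=1703 f(13,3)=1286 f(13,5)=715 f(13,7)=286 f(13,9)=78 f(13,11)=13 f(13,13)=1
t=14: f(14,-4)=1001 f(14,-2)=2639 f(14,0)=3341 f(14,2)=2989 f(14,4)=2001 f(14,6)=1001 f(14,8)=364 f(14,10)=91 f(14,12)=14 f(14,14)=1
t=15: f(15,-3)=3640 f(15,-1)=5980 f(15,1)=6330 f(15,3)=4990 f(15,5)=3002 f(15,7)=1365 f(15,9)=455 f(15,11)=105 f(15,13)=15 f(15,15)=1
t=16: f(16,-4)=3640 f(16,-2)=9620 f(16,0)=12310 f(16,2)=11320 f(16,4)=7992 f(16,6)=4367 f(16,8)=1820 f(16,10)=560 f(16,12)=120 f(16,14)=16 f(16,16)=1
t=17: f(17,-3)=13260 f(17,-1)=21930 f(17,1)=23630 f(17,3)=19312 f(17,5)=12359 f(17,7)=6187 f(17,9)=2380 f(17,11)=680 f(17,13)=136 f(17,15)=17 f(17,17)=1
t=18: f(18,-4)=13260 f(18,-2)=35190 f(18,0)=45560 f(18,2)=42942 f(18,4)=31671 f(18,6)=18546 f(18,8)=8567 f(18,10)=3060 f(18,12)=816 f(18,14)=153 f(18,16)=18 f(18,18)=1
t=19: f(19,-3)=48450 f(19,-1)=80750 f(19,1)=88502 f(19,3)=74613 f(19,5)=50217 f(19,7)=27113 f(19,9)=11627 f(19,11)=3876 f(19,13)=969 f(19,15)=171 f(19,17)=19 f(19,19)=1
t=20: f(20,-4)=48450 f(20,-2)=129200 f(20,0)=169252 f(20,2)=163115 f(20,4)=124830 f(20,6)=77330 f(20,8)=38740 f(20,10)=15503 f(20,12)=4845 f(20,14)=1140 f(20,16)=190 f(20,18)=20 f(20,20)=1
t=21: f(21,-3)=177650 f(21,-1)=298452 f(21,1)=332367 f(21,3)=287945 f(21,5)=202160 f(21,7)=116070 f(21,9)=54243 f(21,11)=20348 f(21,13)=5985 f(21,15)=1330 f(21,17)=210 f(21,19)=21 f(21,21)=1
t=22: f(22,-4)=177650 f(22,-2)=476102 f(22,0)=630819 f(22,2)=620312 f(22,4)=490105 f(22,6)=318230 f(22,8)=170313 f(22,10)=74591 f(22,12)=26333 f(22,14)=7315 f(22,16)=1540 f(22,18)=231 f(22,20)=22 f(22,22)=1
t=23: f(23,-3)=653752 f(23,-1)=1106921 f(23,1)=1251131 f(23,3)=1110417 f(23,5)=808335 f(23,7)=488543 f(23,9)=244904 f(23,11)=100924 f(23,13)=33648 f(23,15)=8855 f(23,17)=1771 f(23,19)=253 f(23,21)=23 f(23,23)=1
Σ_s f(23,s) = 5809478
P = 5809478/8388608 = 2904739/4194304

Answer: 2904739/4194304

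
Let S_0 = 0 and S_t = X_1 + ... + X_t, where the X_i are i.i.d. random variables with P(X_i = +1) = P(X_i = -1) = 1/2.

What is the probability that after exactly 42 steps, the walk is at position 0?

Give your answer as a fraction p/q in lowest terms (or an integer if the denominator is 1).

Answer: 67282234305/549755813888

Derivation:
To return to 0 after 42 steps: need exactly 21 steps of +1 and 21 of -1.
Favorable paths: C(42,21) = 538257874440
Total paths: 2^42 = 4398046511104
P = 538257874440/4398046511104 = 67282234305/549755813888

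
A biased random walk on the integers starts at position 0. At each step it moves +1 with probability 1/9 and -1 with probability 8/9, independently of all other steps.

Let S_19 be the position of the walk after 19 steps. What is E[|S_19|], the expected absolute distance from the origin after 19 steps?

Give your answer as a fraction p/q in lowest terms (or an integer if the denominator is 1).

S_19 takes values m ≡ 1 (mod 2) with |m| ≤ 19; P(S_19=m) = C(19,(19+m)/2) · (1/9)^((19+m)/2) · (8/9)^((19-m)/2).
Distribution: P(S=-19)=144115188075855872/1350851717672992089, P(S=-17)=342273571680157696/1350851717672992089, P(S=-15)=42784196460019712/150094635296999121, P(S=-13)=90916417477541888/450283905890997363, P(S=-11)=45458208738770944/450283905890997363, P(S=-9)=5682276092346368/150094635296999121, P(S=-7)=4971991580803072/450283905890997363, P(S=-5)=1154212331257856/450283905890997363, P(S=-3)=72138270703616/150094635296999121, P(S=-1)=99190122217472/1350851717672992089, P(S=1)=12398765277184/1350851717672992089, P(S=3)=140895059968/150094635296999121, P(S=5)=35223764992/450283905890997363, P(S=7)=2370830336/450283905890997363, P(S=9)=42336256/150094635296999121, P(S=11)=5292032/450283905890997363, P(S=13)=165376/450283905890997363, P(S=15)=1216/150094635296999121, P(S=17)=152/1350851717672992089, P(S=19)=1/1350851717672992089
E[|S_19|] = Σ_m |m|·P(S_19=m) = 2218068895985942227/150094635296999121

Answer: 2218068895985942227/150094635296999121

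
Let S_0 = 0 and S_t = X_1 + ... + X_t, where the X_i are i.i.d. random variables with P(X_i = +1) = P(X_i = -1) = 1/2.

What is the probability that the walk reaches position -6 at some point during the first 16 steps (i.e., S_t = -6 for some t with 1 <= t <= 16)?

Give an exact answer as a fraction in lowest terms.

Answer: 4701/32768

Derivation:
Count via complement. Let g(t,s) = #length-t paths at position s with S_1..S_t all ≠ -6.
g(t,s) = g(t-1,s-1) + g(t-1,s+1) for s ≠ -6; g(t,-6) = 0.
t=0: g(0,0)=1
t=1: g(1,-1)=1 g(1,1)=1
t=2: g(2,-2)=1 g(2,0)=2 g(2,2)=1
t=3: g(3,-3)=1 g(3,-1)=3 g(3,1)=3 g(3,3)=1
t=4: g(4,-4)=1 g(4,-2)=4 g(4,0)=6 g(4,2)=4 g(4,4)=1
t=5: g(5,-5)=1 g(5,-3)=5 g(5,-1)=10 g(5,1)=10 g(5,3)=5 g(5,5)=1
t=6: g(6,-4)=6 g(6,-2)=15 g(6,0)=20 g(6,2)=15 g(6,4)=6 g(6,6)=1
t=7: g(7,-5)=6 g(7,-3)=21 g(7,-1)=35 g(7,1)=35 g(7,3)=21 g(7,5)=7 g(7,7)=1
t=8: g(8,-4)=27 g(8,-2)=56 g(8,0)=70 g(8,2)=56 g(8,4)=28 g(8,6)=8 g(8,8)=1
t=9: g(9,-5)=27 g(9,-3)=83 g(9,-1)=126 g(9,1)=126 g(9,3)=84 g(9,5)=36 g(9,7)=9 g(9,9)=1
t=10: g(10,-4)=110 g(10,-2)=209 g(10,0)=252 g(10,2)=210 g(10,4)=120 g(10,6)=45 g(10,8)=10 g(10,10)=1
t=11: g(11,-5)=110 g(11,-3)=319 g(11,-1)=461 g(11,1)=462 g(11,3)=330 g(11,5)=165 g(11,7)=55 g(11,9)=11 g(11,11)=1
t=12: g(12,-4)=429 g(12,-2)=780 g(12,0)=923 g(12,2)=792 g(12,4)=495 g(12,6)=220 g(12,8)=66 g(12,10)=12 g(12,12)=1
t=13: g(13,-5)=429 g(13,-3)=1209 g(13,-1)=1703 g(13,1)=1715 g(13,3)=1287 g(13,5)=715 g(13,7)=286 g(13,9)=78 g(13,11)=13 g(13,13)=1
t=14: g(14,-4)=1638 g(14,-2)=2912 g(14,0)=3418 g(14,2)=3002 g(14,4)=2002 g(14,6)=1001 g(14,8)=364 g(14,10)=91 g(14,12)=14 g(14,14)=1
t=15: g(15,-5)=1638 g(15,-3)=4550 g(15,-1)=6330 g(15,1)=6420 g(15,3)=5004 g(15,5)=3003 g(15,7)=1365 g(15,9)=455 g(15,11)=105 g(15,13)=15 g(15,15)=1
t=16: g(16,-4)=6188 g(16,-2)=10880 g(16,0)=12750 g(16,2)=11424 g(16,4)=8007 g(16,6)=4368 g(16,8)=1820 g(16,10)=560 g(16,12)=120 g(16,14)=16 g(16,16)=1
Paths never hitting -6: Σ_s g(16,s) = 56134
Paths hitting -6: 2^16 - 56134 = 9402
P = 9402/65536 = 4701/32768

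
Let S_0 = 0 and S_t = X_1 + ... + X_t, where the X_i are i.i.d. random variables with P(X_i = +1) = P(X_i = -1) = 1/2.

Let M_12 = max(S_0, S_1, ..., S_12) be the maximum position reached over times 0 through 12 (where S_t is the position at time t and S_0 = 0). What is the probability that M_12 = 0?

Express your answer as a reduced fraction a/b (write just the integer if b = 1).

Answer: 231/1024

Derivation:
Let M_12 = max(S_0,...,S_12). Use the reflection principle: for j ≥ 1, #{paths with M_12 ≥ j} = #{S_12 ≥ j} + #{S_12 ≥ j+1}.
P(M_12 ≥ 0) = 1 since S_0 = 0, so #{M_12 ≥ 0} = 4096.
#{M_12 ≥ 1} = #{S_12 ≥ 1} + #{S_12 ≥ 2} = 1586 + 1586 = 3172.
#{M_12 = 0} = 4096 - 3172 = 924.
P(M_12 = 0) = 924/4096 = 231/1024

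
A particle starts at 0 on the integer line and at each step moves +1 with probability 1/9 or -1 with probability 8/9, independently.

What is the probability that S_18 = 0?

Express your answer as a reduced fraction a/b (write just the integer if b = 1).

Answer: 6525665935360/150094635296999121

Derivation:
To be at 0 after 18 steps: need exactly 9 steps of +1 and 9 of -1.
Number of such sequences: C(18,9) = 48620
Each has probability (1/9)^9 · (8/9)^9 = 134217728/150094635296999121
P = 48620 · 134217728/150094635296999121 = 6525665935360/150094635296999121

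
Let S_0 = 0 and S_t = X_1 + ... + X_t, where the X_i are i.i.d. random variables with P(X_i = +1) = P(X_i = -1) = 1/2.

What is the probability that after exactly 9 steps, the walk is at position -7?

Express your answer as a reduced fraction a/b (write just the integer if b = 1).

To reach position -7 after 9 steps: need 1 step of +1 and 8 of -1.
Favorable paths: C(9,1) = 9
Total paths: 2^9 = 512
P = 9/512 = 9/512

Answer: 9/512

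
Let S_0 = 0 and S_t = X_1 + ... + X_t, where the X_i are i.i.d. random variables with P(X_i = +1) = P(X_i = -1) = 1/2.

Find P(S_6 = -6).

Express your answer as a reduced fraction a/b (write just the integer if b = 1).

Answer: 1/64

Derivation:
To reach position -6 after 6 steps: need 0 steps of +1 and 6 of -1.
Favorable paths: C(6,0) = 1
Total paths: 2^6 = 64
P = 1/64 = 1/64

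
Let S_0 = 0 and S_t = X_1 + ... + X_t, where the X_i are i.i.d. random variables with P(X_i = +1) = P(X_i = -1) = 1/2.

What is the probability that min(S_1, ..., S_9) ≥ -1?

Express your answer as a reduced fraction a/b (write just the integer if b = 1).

Answer: 63/128

Derivation:
Let f(t,s) = #length-t paths at position s with S_1..S_t all ≥ -1.
f(t,s) = f(t-1,s-1) + f(t-1,s+1) for s ≥ -1; f(t,s) = 0 for s < -1.
t=0: f(0,0)=1
t=1: f(1,-1)=1 f(1,1)=1
t=2: f(2,0)=2 f(2,2)=1
t=3: f(3,-1)=2 f(3,1)=3 f(3,3)=1
t=4: f(4,0)=5 f(4,2)=4 f(4,4)=1
t=5: f(5,-1)=5 f(5,1)=9 f(5,3)=5 f(5,5)=1
t=6: f(6,0)=14 f(6,2)=14 f(6,4)=6 f(6,6)=1
t=7: f(7,-1)=14 f(7,1)=28 f(7,3)=20 f(7,5)=7 f(7,7)=1
t=8: f(8,0)=42 f(8,2)=48 f(8,4)=27 f(8,6)=8 f(8,8)=1
t=9: f(9,-1)=42 f(9,1)=90 f(9,3)=75 f(9,5)=35 f(9,7)=9 f(9,9)=1
Σ_s f(9,s) = 252
P = 252/512 = 63/128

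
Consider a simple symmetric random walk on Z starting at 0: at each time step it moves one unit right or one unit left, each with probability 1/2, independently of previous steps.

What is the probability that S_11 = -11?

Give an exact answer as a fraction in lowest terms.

To reach position -11 after 11 steps: need 0 steps of +1 and 11 of -1.
Favorable paths: C(11,0) = 1
Total paths: 2^11 = 2048
P = 1/2048 = 1/2048

Answer: 1/2048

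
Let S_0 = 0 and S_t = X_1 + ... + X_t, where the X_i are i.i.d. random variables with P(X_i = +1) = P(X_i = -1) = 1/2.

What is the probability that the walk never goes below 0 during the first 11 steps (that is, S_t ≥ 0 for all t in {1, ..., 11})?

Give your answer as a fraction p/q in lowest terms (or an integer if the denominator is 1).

Let f(t,s) = #length-t paths at position s with S_1..S_t all ≥ 0.
f(t,s) = f(t-1,s-1) + f(t-1,s+1) for s ≥ 0; f(t,s) = 0 for s < 0.
t=0: f(0,0)=1
t=1: f(1,1)=1
t=2: f(2,0)=1 f(2,2)=1
t=3: f(3,1)=2 f(3,3)=1
t=4: f(4,0)=2 f(4,2)=3 f(4,4)=1
t=5: f(5,1)=5 f(5,3)=4 f(5,5)=1
t=6: f(6,0)=5 f(6,2)=9 f(6,4)=5 f(6,6)=1
t=7: f(7,1)=14 f(7,3)=14 f(7,5)=6 f(7,7)=1
t=8: f(8,0)=14 f(8,2)=28 f(8,4)=20 f(8,6)=7 f(8,8)=1
t=9: f(9,1)=42 f(9,3)=48 f(9,5)=27 f(9,7)=8 f(9,9)=1
t=10: f(10,0)=42 f(10,2)=90 f(10,4)=75 f(10,6)=35 f(10,8)=9 f(10,10)=1
t=11: f(11,1)=132 f(11,3)=165 f(11,5)=110 f(11,7)=44 f(11,9)=10 f(11,11)=1
Σ_s f(11,s) = 462
P = 462/2048 = 231/1024

Answer: 231/1024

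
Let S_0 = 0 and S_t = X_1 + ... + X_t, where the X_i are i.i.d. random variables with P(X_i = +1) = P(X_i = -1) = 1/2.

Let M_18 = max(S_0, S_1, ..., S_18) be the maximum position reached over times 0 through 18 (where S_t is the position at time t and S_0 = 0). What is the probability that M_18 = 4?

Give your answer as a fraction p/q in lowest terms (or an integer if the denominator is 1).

Let M_18 = max(S_0,...,S_18). Use the reflection principle: for j ≥ 1, #{paths with M_18 ≥ j} = #{S_18 ≥ j} + #{S_18 ≥ j+1}.
By reflection, #{M_18 ≥ 4} = #{S_18 ≥ 4} + #{S_18 ≥ 5} = 63004 + 31180 = 94184.
#{M_18 ≥ 5} = #{S_18 ≥ 5} + #{S_18 ≥ 6} = 31180 + 31180 = 62360.
#{M_18 = 4} = 94184 - 62360 = 31824.
P(M_18 = 4) = 31824/262144 = 1989/16384

Answer: 1989/16384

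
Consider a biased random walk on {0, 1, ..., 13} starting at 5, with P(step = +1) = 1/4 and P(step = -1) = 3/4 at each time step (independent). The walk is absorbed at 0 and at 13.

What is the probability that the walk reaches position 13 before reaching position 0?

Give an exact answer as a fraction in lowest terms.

Biased walk: p = 1/4, q = 3/4, r = q/p = 3
Gambler's ruin: P(hit 13 before 0 | start at 5) = (1 - r^a)/(1 - r^N)
r^5 = 243; r^13 = 1594323
P = (1 - 243) / (1 - 1594323) = -242 / -1594322 = 121/797161

Answer: 121/797161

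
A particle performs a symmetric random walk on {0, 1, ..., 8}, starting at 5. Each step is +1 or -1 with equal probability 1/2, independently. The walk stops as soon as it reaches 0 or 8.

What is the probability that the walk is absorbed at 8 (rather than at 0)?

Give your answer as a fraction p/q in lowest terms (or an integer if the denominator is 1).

Answer: 5/8

Derivation:
Symmetric walk (p = 1/2): the harmonic-function argument gives P(hit 8 before 0 | start at 5) = a/N.
P = 5/8 = 5/8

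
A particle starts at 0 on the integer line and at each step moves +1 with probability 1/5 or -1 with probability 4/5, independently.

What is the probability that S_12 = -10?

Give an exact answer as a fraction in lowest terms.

To reach position -10 after 12 steps: need 1 step of +1 and 11 steps of -1.
Number of such sequences: C(12,1) = 12
Each has probability (1/5)^1 · (4/5)^11 = 4194304/244140625
P = 12 · 4194304/244140625 = 50331648/244140625

Answer: 50331648/244140625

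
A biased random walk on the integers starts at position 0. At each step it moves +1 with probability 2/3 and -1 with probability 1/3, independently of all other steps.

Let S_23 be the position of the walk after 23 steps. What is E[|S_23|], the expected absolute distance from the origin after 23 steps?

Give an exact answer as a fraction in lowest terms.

S_23 takes values m ≡ 1 (mod 2) with |m| ≤ 23; P(S_23=m) = C(23,(23+m)/2) · (2/3)^((23+m)/2) · (1/3)^((23-m)/2).
Distribution: P(S=-23)=1/94143178827, P(S=-21)=46/94143178827, P(S=-19)=1012/94143178827, P(S=-17)=14168/94143178827, P(S=-15)=141680/94143178827, P(S=-13)=1076768/94143178827, P(S=-11)=2153536/31381059609, P(S=-9)=10460032/31381059609, P(S=-7)=41840128/31381059609, P(S=-5)=418401280/94143178827, P(S=-3)=1171523584/94143178827, P(S=-1)=2769055744/94143178827, P(S=1)=5538111488/94143178827, P(S=3)=9372188672/94143178827, P(S=5)=13388840960/94143178827, P(S=7)=5355536384/31381059609, P(S=9)=5355536384/31381059609, P(S=11)=4410441728/31381059609, P(S=13)=8820883456/94143178827, P(S=15)=4642570240/94143178827, P(S=17)=1857028096/94143178827, P(S=19)=530579456/94143178827, P(S=21)=96468992/94143178827, P(S=23)=8388608/94143178827
E[|S_23|] = Σ_m |m|·P(S_23=m) = 247004221931/31381059609

Answer: 247004221931/31381059609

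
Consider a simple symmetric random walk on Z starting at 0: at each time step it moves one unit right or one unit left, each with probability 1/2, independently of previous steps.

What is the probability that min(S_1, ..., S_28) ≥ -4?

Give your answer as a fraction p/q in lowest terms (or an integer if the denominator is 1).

Answer: 87922215/134217728

Derivation:
Let f(t,s) = #length-t paths at position s with S_1..S_t all ≥ -4.
f(t,s) = f(t-1,s-1) + f(t-1,s+1) for s ≥ -4; f(t,s) = 0 for s < -4.
t=0: f(0,0)=1
t=1: f(1,-1)=1 f(1,1)=1
t=2: f(2,-2)=1 f(2,0)=2 f(2,2)=1
t=3: f(3,-3)=1 f(3,-1)=3 f(3,1)=3 f(3,3)=1
t=4: f(4,-4)=1 f(4,-2)=4 f(4,0)=6 f(4,2)=4 f(4,4)=1
t=5: f(5,-3)=5 f(5,-1)=10 f(5,1)=10 f(5,3)=5 f(5,5)=1
t=6: f(6,-4)=5 f(6,-2)=15 f(6,0)=20 f(6,2)=15 f(6,4)=6 f(6,6)=1
t=7: f(7,-3)=20 f(7,-1)=35 f(7,1)=35 f(7,3)=21 f(7,5)=7 f(7,7)=1
t=8: f(8,-4)=20 f(8,-2)=55 f(8,0)=70 f(8,2)=56 f(8,4)=28 f(8,6)=8 f(8,8)=1
t=9: f(9,-3)=75 f(9,-1)=125 f(9,1)=126 f(9,3)=84 f(9,5)=36 f(9,7)=9 f(9,9)=1
t=10: f(10,-4)=75 f(10,-2)=200 f(10,0)=251 f(10,2)=210 f(10,4)=120 f(10,6)=45 f(10,8)=10 f(10,10)=1
t=11: f(11,-3)=275 f(11,-1)=451 f(11,1)=461 f(11,3)=330 f(11,5)=165 f(11,7)=55 f(11,9)=11 f(11,11)=1
t=12: f(12,-4)=275 f(12,-2)=726 f(12,0)=912 f(12,2)=791 f(12,4)=495 f(12,6)=220 f(12,8)=66 f(12,10)=12 f(12,12)=1
t=13: f(13,-3)=1001 f(13,-1)=1638 f(13,1)=1703 f(13,3)=1286 f(13,5)=715 f(13,7)=286 f(13,9)=78 f(13,11)=13 f(13,13)=1
t=14: f(14,-4)=1001 f(14,-2)=2639 f(14,0)=3341 f(14,2)=2989 f(14,4)=2001 f(14,6)=1001 f(14,8)=364 f(14,10)=91 f(14,12)=14 f(14,14)=1
t=15: f(15,-3)=3640 f(15,-1)=5980 f(15,1)=6330 f(15,3)=4990 f(15,5)=3002 f(15,7)=1365 f(15,9)=455 f(15,11)=105 f(15,13)=15 f(15,15)=1
t=16: f(16,-4)=3640 f(16,-2)=9620 f(16,0)=12310 f(16,2)=11320 f(16,4)=7992 f(16,6)=4367 f(16,8)=1820 f(16,10)=560 f(16,12)=120 f(16,14)=16 f(16,16)=1
t=17: f(17,-3)=13260 f(17,-1)=21930 f(17,1)=23630 f(17,3)=19312 f(17,5)=12359 f(17,7)=6187 f(17,9)=2380 f(17,11)=680 f(17,13)=136 f(17,15)=17 f(17,17)=1
t=18: f(18,-4)=13260 f(18,-2)=35190 f(18,0)=45560 f(18,2)=42942 f(18,4)=31671 f(18,6)=18546 f(18,8)=8567 f(18,10)=3060 f(18,12)=816 f(18,14)=153 f(18,16)=18 f(18,18)=1
t=19: f(19,-3)=48450 f(19,-1)=80750 f(19,1)=88502 f(19,3)=74613 f(19,5)=50217 f(19,7)=27113 f(19,9)=11627 f(19,11)=3876 f(19,13)=969 f(19,15)=171 f(19,17)=19 f(19,19)=1
t=20: f(20,-4)=48450 f(20,-2)=129200 f(20,0)=169252 f(20,2)=163115 f(20,4)=124830 f(20,6)=77330 f(20,8)=38740 f(20,10)=15503 f(20,12)=4845 f(20,14)=1140 f(20,16)=190 f(20,18)=20 f(20,20)=1
t=21: f(21,-3)=177650 f(21,-1)=298452 f(21,1)=332367 f(21,3)=287945 f(21,5)=202160 f(21,7)=116070 f(21,9)=54243 f(21,11)=20348 f(21,13)=5985 f(21,15)=1330 f(21,17)=210 f(21,19)=21 f(21,21)=1
t=22: f(22,-4)=177650 f(22,-2)=476102 f(22,0)=630819 f(22,2)=620312 f(22,4)=490105 f(22,6)=318230 f(22,8)=170313 f(22,10)=74591 f(22,12)=26333 f(22,14)=7315 f(22,16)=1540 f(22,18)=231 f(22,20)=22 f(22,22)=1
t=23: f(23,-3)=653752 f(23,-1)=1106921 f(23,1)=1251131 f(23,3)=1110417 f(23,5)=808335 f(23,7)=488543 f(23,9)=244904 f(23,11)=100924 f(23,13)=33648 f(23,15)=8855 f(23,17)=1771 f(23,19)=253 f(23,21)=23 f(23,23)=1
t=24: f(24,-4)=653752 f(24,-2)=1760673 f(24,0)=2358052 f(24,2)=2361548 f(24,4)=1918752 f(24,6)=1296878 f(24,8)=733447 f(24,10)=345828 f(24,12)=134572 f(24,14)=42503 f(24,16)=10626 f(24,18)=2024 f(24,20)=276 f(24,22)=24 f(24,24)=1
t=25: f(25,-3)=2414425 f(25,-1)=4118725 f(25,1)=4719600 f(25,3)=4280300 f(25,5)=3215630 f(25,7)=2030325 f(25,9)=1079275 f(25,11)=480400 f(25,13)=177075 f(25,15)=53129 f(25,17)=12650 f(25,19)=2300 f(25,21)=300 f(25,23)=25 f(25,25)=1
t=26: f(26,-4)=2414425 f(26,-2)=6533150 f(26,0)=8838325 f(26,2)=8999900 f(26,4)=7495930 f(26,6)=5245955 f(26,8)=3109600 f(26,10)=1559675 f(26,12)=657475 f(26,14)=230204 f(26,16)=65779 f(26,18)=14950 f(26,20)=2600 f(26,22)=325 f(26,24)=26 f(26,26)=1
t=27: f(27,-3)=8947575 f(27,-1)=15371475 f(27,1)=17838225 f(27,3)=16495830 f(27,5)=12741885 f(27,7)=8355555 f(27,9)=4669275 f(27,11)=2217150 f(27,13)=887679 f(27,15)=295983 f(27,17)=80729 f(27,19)=17550 f(27,21)=2925 f(27,23)=351 f(27,25)=27 f(27,27)=1
t=28: f(28,-4)=8947575 f(28,-2)=24319050 f(28,0)=33209700 f(28,2)=34334055 f(28,4)=29237715 f(28,6)=21097440 f(28,8)=13024830 f(28,10)=6886425 f(28,12)=3104829 f(28,14)=1183662 f(28,16)=376712 f(28,18)=98279 f(28,20)=20475 f(28,22)=3276 f(28,24)=378 f(28,26)=28 f(28,28)=1
Σ_s f(28,s) = 175844430
P = 175844430/268435456 = 87922215/134217728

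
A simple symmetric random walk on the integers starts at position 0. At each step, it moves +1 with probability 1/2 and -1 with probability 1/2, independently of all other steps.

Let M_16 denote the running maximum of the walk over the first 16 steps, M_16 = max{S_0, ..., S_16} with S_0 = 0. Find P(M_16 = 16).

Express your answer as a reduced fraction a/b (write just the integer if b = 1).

Let M_16 = max(S_0,...,S_16). Use the reflection principle: for j ≥ 1, #{paths with M_16 ≥ j} = #{S_16 ≥ j} + #{S_16 ≥ j+1}.
By reflection, #{M_16 ≥ 16} = #{S_16 ≥ 16} + #{S_16 ≥ 17} = 1 + 0 = 1.
#{M_16 ≥ 17} = #{S_16 ≥ 17} + #{S_16 ≥ 18} = 0 + 0 = 0.
#{M_16 = 16} = 1 - 0 = 1.
P(M_16 = 16) = 1/65536 = 1/65536

Answer: 1/65536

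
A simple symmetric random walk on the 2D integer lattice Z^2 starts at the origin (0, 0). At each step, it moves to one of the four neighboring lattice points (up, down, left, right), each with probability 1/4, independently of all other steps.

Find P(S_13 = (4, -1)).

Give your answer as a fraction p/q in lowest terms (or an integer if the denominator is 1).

Answer: 920205/67108864

Derivation:
Let h be the number of horizontal steps (so 13-h are vertical). To end at (4,-1) need (h+4)/2 right-steps and ((13-h)-1)/2 up-steps.
Sum over h with 4 ≤ h ≤ 12, h ≡ 0 (mod 2), 13-h ≡ 1 (mod 2):
h=4: C(13,4)·C(4,4)·C(9,4) = 715·1·126 = 90090
h=6: C(13,6)·C(6,5)·C(7,3) = 1716·6·35 = 360360
h=8: C(13,8)·C(8,6)·C(5,2) = 1287·28·10 = 360360
h=10: C(13,10)·C(10,7)·C(3,1) = 286·120·3 = 102960
h=12: C(13,12)·C(12,8)·C(1,0) = 13·495·1 = 6435
Total favorable: 920205
Total paths: 4^13 = 67108864
P = 920205/67108864 = 920205/67108864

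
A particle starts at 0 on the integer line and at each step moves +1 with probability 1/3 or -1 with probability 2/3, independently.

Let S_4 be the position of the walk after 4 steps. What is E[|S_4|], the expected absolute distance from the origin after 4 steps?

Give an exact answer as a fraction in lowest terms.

Answer: 148/81

Derivation:
S_4 takes values m ≡ 0 (mod 2) with |m| ≤ 4; P(S_4=m) = C(4,(4+m)/2) · (1/3)^((4+m)/2) · (2/3)^((4-m)/2).
Distribution: P(S=-4)=16/81, P(S=-2)=32/81, P(S=0)=8/27, P(S=2)=8/81, P(S=4)=1/81
E[|S_4|] = Σ_m |m|·P(S_4=m) = 148/81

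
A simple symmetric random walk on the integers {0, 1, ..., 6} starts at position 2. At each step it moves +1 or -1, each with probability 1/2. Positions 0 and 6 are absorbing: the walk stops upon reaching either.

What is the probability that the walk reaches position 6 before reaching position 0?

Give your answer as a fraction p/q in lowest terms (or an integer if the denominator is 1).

Symmetric walk (p = 1/2): the harmonic-function argument gives P(hit 6 before 0 | start at 2) = a/N.
P = 2/6 = 1/3

Answer: 1/3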